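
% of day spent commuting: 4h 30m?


18.8%

Time: 270 minutes
Day: 1440 minutes
Percentage = (270/1440) × 100 ≈ 18.8%


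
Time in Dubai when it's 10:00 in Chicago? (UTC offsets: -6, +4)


20:00

Time difference = UTC+4 - UTC-6 = +10 hours
New hour = (10 + 10) mod 24
= 20 mod 24 = 20
Minutes unchanged → 20:00


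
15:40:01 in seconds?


Hours: 15 × 3600 = 54000
Minutes: 40 × 60 = 2400
Seconds: 1
Total = 54000 + 2400 + 1 = 56401

56401 seconds


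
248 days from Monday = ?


Start: Monday (index 0)
(0 + 248) mod 7
= 248 mod 7
= 3
Index 3 → Thursday

Thursday


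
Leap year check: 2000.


Rules: divisible by 4 AND (not by 100 OR by 400)
2000 ÷ 4 = 500 exactly → divisible by 4
2000 ÷ 100 = 20 exactly → divisible by 100
2000 ÷ 400 = 5 exactly → divisible by 400
Divisible by 400 → leap year

Yes


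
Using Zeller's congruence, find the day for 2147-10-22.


Zeller's congruence:
q=22, m=10, k=47, j=21
h = (22 + ⌊13×11/5⌋ + 47 + ⌊47/4⌋ + ⌊21/4⌋ - 2×21) mod 7
= (22 + 28 + 47 + 11 + 5 - 42) mod 7
= 71 mod 7 = 1
h=1 → Sunday

Sunday


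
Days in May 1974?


Month: May (month 5)
May has 31 days

31 days


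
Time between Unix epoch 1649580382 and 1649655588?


Difference = 1649655588 - 1649580382 = 75206 seconds
In hours: 75206 / 3600 ≈ 20.9
In days: 75206 / 86400 ≈ 0.87

75206 seconds (20.9 hours / 0.87 days)


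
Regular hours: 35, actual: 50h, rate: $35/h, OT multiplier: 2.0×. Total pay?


Regular: 35h × $35 = $1225.00
Overtime: 50 - 35 = 15h
OT pay: 15h × $35 × 2.0 = $1050.00
Total = $1225.00 + $1050.00 = $2275.00

$2275.00


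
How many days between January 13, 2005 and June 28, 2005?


166 days

From January 13, 2005 to June 28, 2005
Rest of January 2005: 31 - 13 = 18
Full months: February 2005 28, March 31, April 30, May 31
Days into June 2005: 28
Total = 18 + 28 + 31 + 30 + 31 + 28 = 166 days


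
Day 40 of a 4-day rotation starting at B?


Shifts: A, B, C, D
Start: B (index 1)
Day 40: (1 + 40 - 1) mod 4
= 40 mod 4
= 0
Index 0 → shift A

Shift A


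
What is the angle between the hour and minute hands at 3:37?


113.5°

Hour hand = 3×30 + 37×0.5 = 108.5°
Minute hand = 37×6 = 222°
Difference = |108.5 - 222| = 113.5°


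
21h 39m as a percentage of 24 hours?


0.9021 (90.21%)

Total minutes: 21×60 + 39 = 1299
Day = 24×60 = 1440 minutes
Fraction = 1299/1440 ≈ 0.9021
As a percentage: 1299/1440 × 100 ≈ 90.21%


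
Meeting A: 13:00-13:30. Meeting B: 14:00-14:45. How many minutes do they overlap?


0 minutes

Meeting A: 780-810 (in minutes from midnight)
Meeting B: 840-885
Overlap start = max(780, 840) = 840
Overlap end = min(810, 885) = 810
Overlap = max(0, 810 - 840) = 0 min


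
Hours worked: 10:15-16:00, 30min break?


5h 15m (315 minutes)

Total time = (16×60+0) - (10×60+15)
= 960 - 615 = 345 min
Minus break: 345 - 30 = 315 min
= 5h 15m


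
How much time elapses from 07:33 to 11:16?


End time in minutes: 11×60 + 16 = 676
Start time in minutes: 7×60 + 33 = 453
Difference = 676 - 453 = 223 minutes
= 3 hours 43 minutes

3h 43m


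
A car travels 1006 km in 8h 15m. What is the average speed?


Distance: 1006 km
Time: 8h 15m = 495 min = 495/60 = 33/4 hours
Speed = 1006 ÷ (33/4) = 1006 × 4 / 33 = 4024/33 ≈ 121.9 km/h

121.9 km/h


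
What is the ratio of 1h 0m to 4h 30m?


2:9 (0.22)

Duration 1: 60 minutes
Duration 2: 270 minutes
Ratio = 60:270
GCD = 30
Simplified = 2:9
As a decimal: 2/9 ≈ 0.22


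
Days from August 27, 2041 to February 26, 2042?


From August 27, 2041 to February 26, 2042
Rest of August 2041: 31 - 27 = 4
Full months: September 30, October 31, November 30, December 31, January 31
Days into February 2042: 26
Total = 4 + 30 + 31 + 30 + 31 + 31 + 26 = 183 days

183 days


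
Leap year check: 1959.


Rules: divisible by 4 AND (not by 100 OR by 400)
1959 ÷ 4 = 489 remainder 3 → not divisible by 4
Not divisible by 4 → not a leap year

No


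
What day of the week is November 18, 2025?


Tuesday

Zeller's congruence:
q=18, m=11, k=25, j=20
h = (18 + ⌊13×12/5⌋ + 25 + ⌊25/4⌋ + ⌊20/4⌋ - 2×20) mod 7
= (18 + 31 + 25 + 6 + 5 - 40) mod 7
= 45 mod 7 = 3
h=3 → Tuesday


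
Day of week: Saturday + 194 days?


Thursday

Start: Saturday (index 5)
(5 + 194) mod 7
= 199 mod 7
= 3
Index 3 → Thursday


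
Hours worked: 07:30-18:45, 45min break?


Total time = (18×60+45) - (7×60+30)
= 1125 - 450 = 675 min
Minus break: 675 - 45 = 630 min
= 10h 30m

10h 30m (630 minutes)


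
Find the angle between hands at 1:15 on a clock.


Hour hand = 1×30 + 15×0.5 = 37.5°
Minute hand = 15×6 = 90°
Difference = |37.5 - 90| = 52.5°

52.5°


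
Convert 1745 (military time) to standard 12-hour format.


Hour: 17
17 - 12 = 5 → PM

5:45 PM


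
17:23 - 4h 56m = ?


12:27

Start: 1043 minutes from midnight
Subtract: 296 minutes
Remaining: 1043 - 296 = 747
Hours: 12, Minutes: 27


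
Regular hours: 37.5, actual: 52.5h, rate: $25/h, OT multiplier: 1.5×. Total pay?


Regular: 37.5h × $25 = $937.50
Overtime: 52.5 - 37.5 = 15.0h
OT pay: 15.0h × $25 × 1.5 = $562.50
Total = $937.50 + $562.50 = $1500.00

$1500.00


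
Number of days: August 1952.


Month: August (month 8)
August has 31 days

31 days


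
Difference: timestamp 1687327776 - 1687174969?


Difference = 1687327776 - 1687174969 = 152807 seconds
In hours: 152807 / 3600 ≈ 42.4
In days: 152807 / 86400 ≈ 1.77

152807 seconds (42.4 hours / 1.77 days)


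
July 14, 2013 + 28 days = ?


Start: July 14, 2013
Add 28 days
July 14 → August 1: 31 - 14 + 1 = 18 days (28 - 18 = 10 left)
August 1 + 10 = August 11, 2013

August 11, 2013


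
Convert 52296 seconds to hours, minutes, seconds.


14h 31m 36s

Hours: 52296 ÷ 3600 = 14 remainder 1896
Minutes: 1896 ÷ 60 = 31 remainder 36
Seconds: 36


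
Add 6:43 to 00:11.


06:54

Start: 11 minutes from midnight
Add: 403 minutes
Total: 414 minutes
Hours: 414 ÷ 60 = 6 remainder 54


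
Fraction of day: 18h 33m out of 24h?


0.7729 (77.29%)

Total minutes: 18×60 + 33 = 1113
Day = 24×60 = 1440 minutes
Fraction = 1113/1440 ≈ 0.7729
As a percentage: 1113/1440 × 100 ≈ 77.29%


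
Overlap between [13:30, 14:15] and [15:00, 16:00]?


0 minutes

Meeting A: 810-855 (in minutes from midnight)
Meeting B: 900-960
Overlap start = max(810, 900) = 900
Overlap end = min(855, 960) = 855
Overlap = max(0, 855 - 900) = 0 min


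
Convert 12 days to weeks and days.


Weeks: 12 ÷ 7 = 1 remainder 5

1 weeks 5 days


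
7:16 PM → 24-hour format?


Input: 7:16 PM
PM: 7 + 12 = 19

19:16


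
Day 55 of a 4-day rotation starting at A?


Shifts: A, B, C, D
Start: A (index 0)
Day 55: (0 + 55 - 1) mod 4
= 54 mod 4
= 2
Index 2 → shift C

Shift C


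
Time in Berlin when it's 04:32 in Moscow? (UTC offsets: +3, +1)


Time difference = UTC+1 - UTC+3 = -2 hours
New hour = (4 -2) mod 24
= 2 mod 24 = 2
Minutes unchanged → 02:32

02:32


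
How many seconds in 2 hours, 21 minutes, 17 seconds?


Hours: 2 × 3600 = 7200
Minutes: 21 × 60 = 1260
Seconds: 17
Total = 7200 + 1260 + 17 = 8477

8477 seconds


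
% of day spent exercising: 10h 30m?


Time: 630 minutes
Day: 1440 minutes
Percentage = (630/1440) × 100 ≈ 43.8%

43.8%


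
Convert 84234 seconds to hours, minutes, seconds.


Hours: 84234 ÷ 3600 = 23 remainder 1434
Minutes: 1434 ÷ 60 = 23 remainder 54
Seconds: 54

23h 23m 54s


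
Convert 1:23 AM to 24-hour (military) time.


01:23

Input: 1:23 AM
AM hour stays: 1


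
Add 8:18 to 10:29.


Start: 629 minutes from midnight
Add: 498 minutes
Total: 1127 minutes
Hours: 1127 ÷ 60 = 18 remainder 47

18:47


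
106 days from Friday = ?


Saturday

Start: Friday (index 4)
(4 + 106) mod 7
= 110 mod 7
= 5
Index 5 → Saturday


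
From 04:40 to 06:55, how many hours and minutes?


2h 15m

End time in minutes: 6×60 + 55 = 415
Start time in minutes: 4×60 + 40 = 280
Difference = 415 - 280 = 135 minutes
= 2 hours 15 minutes


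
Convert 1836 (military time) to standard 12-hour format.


6:36 PM

Hour: 18
18 - 12 = 6 → PM


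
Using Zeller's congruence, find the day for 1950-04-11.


Zeller's congruence:
q=11, m=4, k=50, j=19
h = (11 + ⌊13×5/5⌋ + 50 + ⌊50/4⌋ + ⌊19/4⌋ - 2×19) mod 7
= (11 + 13 + 50 + 12 + 4 - 38) mod 7
= 52 mod 7 = 3
h=3 → Tuesday

Tuesday


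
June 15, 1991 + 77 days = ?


August 31, 1991

Start: June 15, 1991
Add 77 days
June 15 → July 1: 30 - 15 + 1 = 16 days (77 - 16 = 61 left)
July 1 → August 1: 31 - 1 + 1 = 31 days (61 - 31 = 30 left)
August 1 + 30 = August 31, 1991


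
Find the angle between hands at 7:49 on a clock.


Hour hand = 7×30 + 49×0.5 = 234.5°
Minute hand = 49×6 = 294°
Difference = |234.5 - 294| = 59.5°

59.5°


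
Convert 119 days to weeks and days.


17 weeks 0 days

Weeks: 119 ÷ 7 = 17 remainder 0


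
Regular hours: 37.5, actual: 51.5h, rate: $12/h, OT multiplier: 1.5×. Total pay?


$702.00

Regular: 37.5h × $12 = $450.00
Overtime: 51.5 - 37.5 = 14.0h
OT pay: 14.0h × $12 × 1.5 = $252.00
Total = $450.00 + $252.00 = $702.00


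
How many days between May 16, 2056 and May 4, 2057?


353 days

From May 16, 2056 to May 4, 2057
Rest of May 2056: 31 - 16 = 15
Full months: June 30, July 31, August 31, September 30, October 31, November 30, December 31, January 31, February 2057 28, March 31, April 30
Days into May 2057: 4
Total = 15 + 30 + 31 + 31 + 30 + 31 + 30 + 31 + 31 + 28 + 31 + 30 + 4 = 353 days


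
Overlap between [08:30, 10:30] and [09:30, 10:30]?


Meeting A: 510-630 (in minutes from midnight)
Meeting B: 570-630
Overlap start = max(510, 570) = 570
Overlap end = min(630, 630) = 630
Overlap = max(0, 630 - 570) = 60 min

60 minutes


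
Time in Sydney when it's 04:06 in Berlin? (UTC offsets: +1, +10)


Time difference = UTC+10 - UTC+1 = +9 hours
New hour = (4 + 9) mod 24
= 13 mod 24 = 13
Minutes unchanged → 13:06

13:06


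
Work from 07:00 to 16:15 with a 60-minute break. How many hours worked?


8h 15m (495 minutes)

Total time = (16×60+15) - (7×60+0)
= 975 - 420 = 555 min
Minus break: 555 - 60 = 495 min
= 8h 15m


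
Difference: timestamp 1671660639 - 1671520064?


Difference = 1671660639 - 1671520064 = 140575 seconds
In hours: 140575 / 3600 ≈ 39.0
In days: 140575 / 86400 ≈ 1.63

140575 seconds (39.0 hours / 1.63 days)


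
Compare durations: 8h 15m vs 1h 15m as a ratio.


Duration 1: 495 minutes
Duration 2: 75 minutes
Ratio = 495:75
GCD = 15
Simplified = 33:5
As a decimal: 33/5 = 6.60

33:5 (6.60)


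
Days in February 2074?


Month: February (month 2)
February: 28 or 29 (leap year)
2074 leap year? No

28 days


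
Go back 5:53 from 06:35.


Start: 395 minutes from midnight
Subtract: 353 minutes
Remaining: 395 - 353 = 42
Hours: 0, Minutes: 42

00:42


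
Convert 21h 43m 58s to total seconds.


Hours: 21 × 3600 = 75600
Minutes: 43 × 60 = 2580
Seconds: 58
Total = 75600 + 2580 + 58 = 78238

78238 seconds


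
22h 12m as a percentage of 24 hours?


0.9250 (92.50%)

Total minutes: 22×60 + 12 = 1332
Day = 24×60 = 1440 minutes
Fraction = 1332/1440 = 0.9250
As a percentage: 1332/1440 × 100 = 92.50%


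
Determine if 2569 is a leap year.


Rules: divisible by 4 AND (not by 100 OR by 400)
2569 ÷ 4 = 642 remainder 1 → not divisible by 4
Not divisible by 4 → not a leap year

No


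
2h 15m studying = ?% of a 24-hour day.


Time: 135 minutes
Day: 1440 minutes
Percentage = (135/1440) × 100 ≈ 9.4%

9.4%


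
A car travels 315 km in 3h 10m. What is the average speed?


Distance: 315 km
Time: 3h 10m = 190 min = 190/60 = 19/6 hours
Speed = 315 ÷ (19/6) = 315 × 6 / 19 = 1890/19 ≈ 99.5 km/h

99.5 km/h


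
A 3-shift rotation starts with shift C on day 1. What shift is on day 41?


Shift A

Shifts: A, B, C
Start: C (index 2)
Day 41: (2 + 41 - 1) mod 3
= 42 mod 3
= 0
Index 0 → shift A


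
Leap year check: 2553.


No

Rules: divisible by 4 AND (not by 100 OR by 400)
2553 ÷ 4 = 638 remainder 1 → not divisible by 4
Not divisible by 4 → not a leap year


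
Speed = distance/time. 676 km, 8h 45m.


Distance: 676 km
Time: 8h 45m = 525 min = 525/60 = 35/4 hours
Speed = 676 ÷ (35/4) = 676 × 4 / 35 = 2704/35 ≈ 77.3 km/h

77.3 km/h


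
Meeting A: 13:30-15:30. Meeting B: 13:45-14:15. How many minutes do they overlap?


30 minutes

Meeting A: 810-930 (in minutes from midnight)
Meeting B: 825-855
Overlap start = max(810, 825) = 825
Overlap end = min(930, 855) = 855
Overlap = max(0, 855 - 825) = 30 min


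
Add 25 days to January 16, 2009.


February 10, 2009

Start: January 16, 2009
Add 25 days
January 16 → February 1: 31 - 16 + 1 = 16 days (25 - 16 = 9 left)
February 1 + 9 = February 10, 2009


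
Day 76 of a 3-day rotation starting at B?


Shift B

Shifts: A, B, C
Start: B (index 1)
Day 76: (1 + 76 - 1) mod 3
= 76 mod 3
= 1
Index 1 → shift B


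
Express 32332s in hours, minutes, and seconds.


8h 58m 52s

Hours: 32332 ÷ 3600 = 8 remainder 3532
Minutes: 3532 ÷ 60 = 58 remainder 52
Seconds: 52


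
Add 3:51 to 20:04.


Start: 1204 minutes from midnight
Add: 231 minutes
Total: 1435 minutes
Hours: 1435 ÷ 60 = 23 remainder 55

23:55


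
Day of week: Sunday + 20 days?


Saturday

Start: Sunday (index 6)
(6 + 20) mod 7
= 26 mod 7
= 5
Index 5 → Saturday


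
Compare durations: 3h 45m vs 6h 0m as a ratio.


5:8 (0.63)

Duration 1: 225 minutes
Duration 2: 360 minutes
Ratio = 225:360
GCD = 45
Simplified = 5:8
As a decimal: 5/8 ≈ 0.63


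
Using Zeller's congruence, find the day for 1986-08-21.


Zeller's congruence:
q=21, m=8, k=86, j=19
h = (21 + ⌊13×9/5⌋ + 86 + ⌊86/4⌋ + ⌊19/4⌋ - 2×19) mod 7
= (21 + 23 + 86 + 21 + 4 - 38) mod 7
= 117 mod 7 = 5
h=5 → Thursday

Thursday


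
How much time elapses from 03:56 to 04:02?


0h 6m

End time in minutes: 4×60 + 2 = 242
Start time in minutes: 3×60 + 56 = 236
Difference = 242 - 236 = 6 minutes
= 0 hours 6 minutes


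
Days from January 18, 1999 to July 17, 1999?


From January 18, 1999 to July 17, 1999
Rest of January 1999: 31 - 18 = 13
Full months: February 1999 28, March 31, April 30, May 31, June 30
Days into July 1999: 17
Total = 13 + 28 + 31 + 30 + 31 + 30 + 17 = 180 days

180 days


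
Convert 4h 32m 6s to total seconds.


16326 seconds

Hours: 4 × 3600 = 14400
Minutes: 32 × 60 = 1920
Seconds: 6
Total = 14400 + 1920 + 6 = 16326


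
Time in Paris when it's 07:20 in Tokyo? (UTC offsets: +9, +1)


Time difference = UTC+1 - UTC+9 = -8 hours
New hour = (7 -8) mod 24
= -1 mod 24 = 23
Minutes unchanged → 23:20; -1 < 0 → previous day

23:20 (previous day)


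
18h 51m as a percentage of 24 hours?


Total minutes: 18×60 + 51 = 1131
Day = 24×60 = 1440 minutes
Fraction = 1131/1440 ≈ 0.7854
As a percentage: 1131/1440 × 100 ≈ 78.54%

0.7854 (78.54%)


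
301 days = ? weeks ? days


43 weeks 0 days

Weeks: 301 ÷ 7 = 43 remainder 0


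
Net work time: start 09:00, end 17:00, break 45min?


7h 15m (435 minutes)

Total time = (17×60+0) - (9×60+0)
= 1020 - 540 = 480 min
Minus break: 480 - 45 = 435 min
= 7h 15m


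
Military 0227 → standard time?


Hour: 2
2 < 12 → AM

2:27 AM


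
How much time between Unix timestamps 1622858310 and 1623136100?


Difference = 1623136100 - 1622858310 = 277790 seconds
In hours: 277790 / 3600 ≈ 77.2
In days: 277790 / 86400 ≈ 3.22

277790 seconds (77.2 hours / 3.22 days)


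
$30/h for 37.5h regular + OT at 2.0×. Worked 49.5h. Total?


Regular: 37.5h × $30 = $1125.00
Overtime: 49.5 - 37.5 = 12.0h
OT pay: 12.0h × $30 × 2.0 = $720.00
Total = $1125.00 + $720.00 = $1845.00

$1845.00


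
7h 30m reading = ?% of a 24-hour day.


31.3%

Time: 450 minutes
Day: 1440 minutes
Percentage = (450/1440) × 100 ≈ 31.3%


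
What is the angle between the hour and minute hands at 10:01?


65.5°

Hour hand = 10×30 + 1×0.5 = 300.5°
Minute hand = 1×6 = 6°
Difference = |300.5 - 6| = 294.5°
Since > 180°: 360 - 294.5 = 65.5°


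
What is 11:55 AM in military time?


Input: 11:55 AM
AM hour stays: 11

11:55


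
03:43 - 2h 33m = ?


01:10

Start: 223 minutes from midnight
Subtract: 153 minutes
Remaining: 223 - 153 = 70
Hours: 1, Minutes: 10


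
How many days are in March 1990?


31 days

Month: March (month 3)
March has 31 days


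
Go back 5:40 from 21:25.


15:45

Start: 1285 minutes from midnight
Subtract: 340 minutes
Remaining: 1285 - 340 = 945
Hours: 15, Minutes: 45


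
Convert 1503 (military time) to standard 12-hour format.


3:03 PM

Hour: 15
15 - 12 = 3 → PM


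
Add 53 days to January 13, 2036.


March 6, 2036

Start: January 13, 2036
Add 53 days
January 13 → February 1: 31 - 13 + 1 = 19 days (53 - 19 = 34 left)
February 1 → March 1: 29 - 1 + 1 = 29 days (34 - 29 = 5 left)
March 1 + 5 = March 6, 2036


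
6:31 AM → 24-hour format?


Input: 6:31 AM
AM hour stays: 6

06:31


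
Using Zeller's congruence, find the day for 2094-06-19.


Saturday

Zeller's congruence:
q=19, m=6, k=94, j=20
h = (19 + ⌊13×7/5⌋ + 94 + ⌊94/4⌋ + ⌊20/4⌋ - 2×20) mod 7
= (19 + 18 + 94 + 23 + 5 - 40) mod 7
= 119 mod 7 = 0
h=0 → Saturday


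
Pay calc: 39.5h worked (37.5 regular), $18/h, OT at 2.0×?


$747.00

Regular: 37.5h × $18 = $675.00
Overtime: 39.5 - 37.5 = 2.0h
OT pay: 2.0h × $18 × 2.0 = $72.00
Total = $675.00 + $72.00 = $747.00


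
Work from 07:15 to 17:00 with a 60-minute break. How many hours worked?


8h 45m (525 minutes)

Total time = (17×60+0) - (7×60+15)
= 1020 - 435 = 585 min
Minus break: 585 - 60 = 525 min
= 8h 45m


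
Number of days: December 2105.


Month: December (month 12)
December has 31 days

31 days


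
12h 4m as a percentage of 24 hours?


Total minutes: 12×60 + 4 = 724
Day = 24×60 = 1440 minutes
Fraction = 724/1440 ≈ 0.5028
As a percentage: 724/1440 × 100 ≈ 50.28%

0.5028 (50.28%)


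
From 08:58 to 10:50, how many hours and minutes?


1h 52m

End time in minutes: 10×60 + 50 = 650
Start time in minutes: 8×60 + 58 = 538
Difference = 650 - 538 = 112 minutes
= 1 hours 52 minutes


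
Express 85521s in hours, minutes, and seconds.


Hours: 85521 ÷ 3600 = 23 remainder 2721
Minutes: 2721 ÷ 60 = 45 remainder 21
Seconds: 21

23h 45m 21s


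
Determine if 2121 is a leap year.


Rules: divisible by 4 AND (not by 100 OR by 400)
2121 ÷ 4 = 530 remainder 1 → not divisible by 4
Not divisible by 4 → not a leap year

No


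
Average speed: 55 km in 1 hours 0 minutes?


55.0 km/h

Distance: 55 km
Time: 1 hours
Speed = 55 / 1 = 55.0 km/h


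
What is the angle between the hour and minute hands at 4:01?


114.5°

Hour hand = 4×30 + 1×0.5 = 120.5°
Minute hand = 1×6 = 6°
Difference = |120.5 - 6| = 114.5°


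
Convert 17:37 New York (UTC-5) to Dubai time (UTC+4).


Time difference = UTC+4 - UTC-5 = +9 hours
New hour = (17 + 9) mod 24
= 26 mod 24 = 2
Minutes unchanged → 02:37; 26 ≥ 24 → next day

02:37 (next day)


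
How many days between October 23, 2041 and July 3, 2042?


From October 23, 2041 to July 3, 2042
Rest of October 2041: 31 - 23 = 8
Full months: November 30, December 31, January 31, February 2042 28, March 31, April 30, May 31, June 30
Days into July 2042: 3
Total = 8 + 30 + 31 + 31 + 28 + 31 + 30 + 31 + 30 + 3 = 253 days

253 days


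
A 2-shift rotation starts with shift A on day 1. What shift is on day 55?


Shift A

Shifts: A, B
Start: A (index 0)
Day 55: (0 + 55 - 1) mod 2
= 54 mod 2
= 0
Index 0 → shift A


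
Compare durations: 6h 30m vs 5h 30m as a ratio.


13:11 (1.18)

Duration 1: 390 minutes
Duration 2: 330 minutes
Ratio = 390:330
GCD = 30
Simplified = 13:11
As a decimal: 13/11 ≈ 1.18


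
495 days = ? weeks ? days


Weeks: 495 ÷ 7 = 70 remainder 5

70 weeks 5 days


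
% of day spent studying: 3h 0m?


Time: 180 minutes
Day: 1440 minutes
Percentage = (180/1440) × 100 = 12.5%

12.5%


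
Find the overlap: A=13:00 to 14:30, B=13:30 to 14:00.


Meeting A: 780-870 (in minutes from midnight)
Meeting B: 810-840
Overlap start = max(780, 810) = 810
Overlap end = min(870, 840) = 840
Overlap = max(0, 840 - 810) = 30 min

30 minutes


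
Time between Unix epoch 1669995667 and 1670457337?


Difference = 1670457337 - 1669995667 = 461670 seconds
In hours: 461670 / 3600 ≈ 128.2
In days: 461670 / 86400 ≈ 5.34

461670 seconds (128.2 hours / 5.34 days)


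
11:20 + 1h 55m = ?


Start: 680 minutes from midnight
Add: 115 minutes
Total: 795 minutes
Hours: 795 ÷ 60 = 13 remainder 15

13:15


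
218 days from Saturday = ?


Start: Saturday (index 5)
(5 + 218) mod 7
= 223 mod 7
= 6
Index 6 → Sunday

Sunday


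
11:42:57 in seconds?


Hours: 11 × 3600 = 39600
Minutes: 42 × 60 = 2520
Seconds: 57
Total = 39600 + 2520 + 57 = 42177

42177 seconds


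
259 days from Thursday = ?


Start: Thursday (index 3)
(3 + 259) mod 7
= 262 mod 7
= 3
Index 3 → Thursday

Thursday


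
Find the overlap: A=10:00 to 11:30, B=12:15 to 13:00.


Meeting A: 600-690 (in minutes from midnight)
Meeting B: 735-780
Overlap start = max(600, 735) = 735
Overlap end = min(690, 780) = 690
Overlap = max(0, 690 - 735) = 0 min

0 minutes


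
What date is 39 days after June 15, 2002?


July 24, 2002

Start: June 15, 2002
Add 39 days
June 15 → July 1: 30 - 15 + 1 = 16 days (39 - 16 = 23 left)
July 1 + 23 = July 24, 2002


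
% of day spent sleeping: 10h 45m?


44.8%

Time: 645 minutes
Day: 1440 minutes
Percentage = (645/1440) × 100 ≈ 44.8%


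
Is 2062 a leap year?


Rules: divisible by 4 AND (not by 100 OR by 400)
2062 ÷ 4 = 515 remainder 2 → not divisible by 4
Not divisible by 4 → not a leap year

No


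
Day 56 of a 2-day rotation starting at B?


Shifts: A, B
Start: B (index 1)
Day 56: (1 + 56 - 1) mod 2
= 56 mod 2
= 0
Index 0 → shift A

Shift A


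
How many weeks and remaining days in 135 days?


19 weeks 2 days

Weeks: 135 ÷ 7 = 19 remainder 2


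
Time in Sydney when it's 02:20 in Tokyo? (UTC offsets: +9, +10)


Time difference = UTC+10 - UTC+9 = +1 hours
New hour = (2 + 1) mod 24
= 3 mod 24 = 3
Minutes unchanged → 03:20

03:20


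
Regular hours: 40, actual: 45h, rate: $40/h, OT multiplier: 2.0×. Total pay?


$2000.00

Regular: 40h × $40 = $1600.00
Overtime: 45 - 40 = 5h
OT pay: 5h × $40 × 2.0 = $400.00
Total = $1600.00 + $400.00 = $2000.00


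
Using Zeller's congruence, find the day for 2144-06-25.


Zeller's congruence:
q=25, m=6, k=44, j=21
h = (25 + ⌊13×7/5⌋ + 44 + ⌊44/4⌋ + ⌊21/4⌋ - 2×21) mod 7
= (25 + 18 + 44 + 11 + 5 - 42) mod 7
= 61 mod 7 = 5
h=5 → Thursday

Thursday


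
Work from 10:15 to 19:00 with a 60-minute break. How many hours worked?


Total time = (19×60+0) - (10×60+15)
= 1140 - 615 = 525 min
Minus break: 525 - 60 = 465 min
= 7h 45m

7h 45m (465 minutes)


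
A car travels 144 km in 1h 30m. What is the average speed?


96.0 km/h

Distance: 144 km
Time: 1h 30m = 90 min = 90/60 = 3/2 hours
Speed = 144 ÷ (3/2) = 144 × 2 / 3 = 288/3 = 96.0 km/h


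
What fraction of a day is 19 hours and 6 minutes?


0.7958 (79.58%)

Total minutes: 19×60 + 6 = 1146
Day = 24×60 = 1440 minutes
Fraction = 1146/1440 ≈ 0.7958
As a percentage: 1146/1440 × 100 ≈ 79.58%


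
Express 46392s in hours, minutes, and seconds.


12h 53m 12s

Hours: 46392 ÷ 3600 = 12 remainder 3192
Minutes: 3192 ÷ 60 = 53 remainder 12
Seconds: 12


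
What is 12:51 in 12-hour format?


12:51 PM

Hour: 12
12 → 12 PM (noon)


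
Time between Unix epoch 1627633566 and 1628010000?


376434 seconds (104.6 hours / 4.36 days)

Difference = 1628010000 - 1627633566 = 376434 seconds
In hours: 376434 / 3600 ≈ 104.6
In days: 376434 / 86400 ≈ 4.36


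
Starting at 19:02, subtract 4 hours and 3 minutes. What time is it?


14:59

Start: 1142 minutes from midnight
Subtract: 243 minutes
Remaining: 1142 - 243 = 899
Hours: 14, Minutes: 59


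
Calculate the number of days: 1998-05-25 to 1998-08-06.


From May 25, 1998 to August 6, 1998
Rest of May 1998: 31 - 25 = 6
Full months: June 30, July 31
Days into August 1998: 6
Total = 6 + 30 + 31 + 6 = 73 days

73 days


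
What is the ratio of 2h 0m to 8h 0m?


Duration 1: 120 minutes
Duration 2: 480 minutes
Ratio = 120:480
GCD = 120
Simplified = 1:4
As a decimal: 1/4 = 0.25

1:4 (0.25)


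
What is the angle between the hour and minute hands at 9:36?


Hour hand = 9×30 + 36×0.5 = 288.0°
Minute hand = 36×6 = 216°
Difference = |288.0 - 216| = 72.0°

72.0°


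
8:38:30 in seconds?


Hours: 8 × 3600 = 28800
Minutes: 38 × 60 = 2280
Seconds: 30
Total = 28800 + 2280 + 30 = 31110

31110 seconds


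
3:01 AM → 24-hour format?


Input: 3:01 AM
AM hour stays: 3

03:01


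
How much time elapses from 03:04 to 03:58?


End time in minutes: 3×60 + 58 = 238
Start time in minutes: 3×60 + 4 = 184
Difference = 238 - 184 = 54 minutes
= 0 hours 54 minutes

0h 54m


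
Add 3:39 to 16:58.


Start: 1018 minutes from midnight
Add: 219 minutes
Total: 1237 minutes
Hours: 1237 ÷ 60 = 20 remainder 37

20:37


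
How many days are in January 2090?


31 days

Month: January (month 1)
January has 31 days


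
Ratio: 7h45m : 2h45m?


Duration 1: 465 minutes
Duration 2: 165 minutes
Ratio = 465:165
GCD = 15
Simplified = 31:11
As a decimal: 31/11 ≈ 2.82

31:11 (2.82)


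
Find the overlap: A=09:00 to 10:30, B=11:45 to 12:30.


Meeting A: 540-630 (in minutes from midnight)
Meeting B: 705-750
Overlap start = max(540, 705) = 705
Overlap end = min(630, 750) = 630
Overlap = max(0, 630 - 705) = 0 min

0 minutes


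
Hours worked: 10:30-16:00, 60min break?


Total time = (16×60+0) - (10×60+30)
= 960 - 630 = 330 min
Minus break: 330 - 60 = 270 min
= 4h 30m

4h 30m (270 minutes)


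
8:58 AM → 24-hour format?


08:58

Input: 8:58 AM
AM hour stays: 8


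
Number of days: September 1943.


Month: September (month 9)
September has 30 days

30 days


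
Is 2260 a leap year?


Yes

Rules: divisible by 4 AND (not by 100 OR by 400)
2260 ÷ 4 = 565 exactly → divisible by 4
2260 ÷ 100 = 22 remainder 60 → not divisible by 100
Divisible by 4 but not by 100 → leap year


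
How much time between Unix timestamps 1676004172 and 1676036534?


Difference = 1676036534 - 1676004172 = 32362 seconds
In hours: 32362 / 3600 ≈ 9.0
In days: 32362 / 86400 ≈ 0.37

32362 seconds (9.0 hours / 0.37 days)


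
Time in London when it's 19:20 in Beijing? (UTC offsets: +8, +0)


11:20

Time difference = UTC+0 - UTC+8 = -8 hours
New hour = (19 -8) mod 24
= 11 mod 24 = 11
Minutes unchanged → 11:20


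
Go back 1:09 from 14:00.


Start: 840 minutes from midnight
Subtract: 69 minutes
Remaining: 840 - 69 = 771
Hours: 12, Minutes: 51

12:51


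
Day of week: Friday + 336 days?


Friday

Start: Friday (index 4)
(4 + 336) mod 7
= 340 mod 7
= 4
Index 4 → Friday


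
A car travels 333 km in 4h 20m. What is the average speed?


Distance: 333 km
Time: 4h 20m = 260 min = 260/60 = 13/3 hours
Speed = 333 ÷ (13/3) = 333 × 3 / 13 = 999/13 ≈ 76.8 km/h

76.8 km/h


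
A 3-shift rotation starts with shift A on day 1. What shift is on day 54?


Shift C

Shifts: A, B, C
Start: A (index 0)
Day 54: (0 + 54 - 1) mod 3
= 53 mod 3
= 2
Index 2 → shift C


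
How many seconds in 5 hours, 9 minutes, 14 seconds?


18554 seconds

Hours: 5 × 3600 = 18000
Minutes: 9 × 60 = 540
Seconds: 14
Total = 18000 + 540 + 14 = 18554


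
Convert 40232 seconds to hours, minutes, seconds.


Hours: 40232 ÷ 3600 = 11 remainder 632
Minutes: 632 ÷ 60 = 10 remainder 32
Seconds: 32

11h 10m 32s


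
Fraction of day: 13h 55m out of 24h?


0.5799 (57.99%)

Total minutes: 13×60 + 55 = 835
Day = 24×60 = 1440 minutes
Fraction = 835/1440 ≈ 0.5799
As a percentage: 835/1440 × 100 ≈ 57.99%


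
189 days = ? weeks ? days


27 weeks 0 days

Weeks: 189 ÷ 7 = 27 remainder 0


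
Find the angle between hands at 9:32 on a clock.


94.0°

Hour hand = 9×30 + 32×0.5 = 286.0°
Minute hand = 32×6 = 192°
Difference = |286.0 - 192| = 94.0°


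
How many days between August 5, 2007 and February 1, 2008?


180 days

From August 5, 2007 to February 1, 2008
Rest of August 2007: 31 - 5 = 26
Full months: September 30, October 31, November 30, December 31, January 31
Days into February 2008: 1
Total = 26 + 30 + 31 + 30 + 31 + 31 + 1 = 180 days


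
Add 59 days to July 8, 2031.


September 5, 2031

Start: July 8, 2031
Add 59 days
July 8 → August 1: 31 - 8 + 1 = 24 days (59 - 24 = 35 left)
August 1 → September 1: 31 - 1 + 1 = 31 days (35 - 31 = 4 left)
September 1 + 4 = September 5, 2031


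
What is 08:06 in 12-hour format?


Hour: 8
8 < 12 → AM

8:06 AM


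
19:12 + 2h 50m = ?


22:02

Start: 1152 minutes from midnight
Add: 170 minutes
Total: 1322 minutes
Hours: 1322 ÷ 60 = 22 remainder 2


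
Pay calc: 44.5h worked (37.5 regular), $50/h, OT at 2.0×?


$2575.00

Regular: 37.5h × $50 = $1875.00
Overtime: 44.5 - 37.5 = 7.0h
OT pay: 7.0h × $50 × 2.0 = $700.00
Total = $1875.00 + $700.00 = $2575.00


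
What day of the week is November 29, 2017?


Wednesday

Zeller's congruence:
q=29, m=11, k=17, j=20
h = (29 + ⌊13×12/5⌋ + 17 + ⌊17/4⌋ + ⌊20/4⌋ - 2×20) mod 7
= (29 + 31 + 17 + 4 + 5 - 40) mod 7
= 46 mod 7 = 4
h=4 → Wednesday


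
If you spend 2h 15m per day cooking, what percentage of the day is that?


9.4%

Time: 135 minutes
Day: 1440 minutes
Percentage = (135/1440) × 100 ≈ 9.4%


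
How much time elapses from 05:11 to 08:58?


3h 47m

End time in minutes: 8×60 + 58 = 538
Start time in minutes: 5×60 + 11 = 311
Difference = 538 - 311 = 227 minutes
= 3 hours 47 minutes


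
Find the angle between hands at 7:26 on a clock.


Hour hand = 7×30 + 26×0.5 = 223.0°
Minute hand = 26×6 = 156°
Difference = |223.0 - 156| = 67.0°

67.0°


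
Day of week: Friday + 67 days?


Start: Friday (index 4)
(4 + 67) mod 7
= 71 mod 7
= 1
Index 1 → Tuesday

Tuesday


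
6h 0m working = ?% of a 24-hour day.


25.0%

Time: 360 minutes
Day: 1440 minutes
Percentage = (360/1440) × 100 = 25.0%


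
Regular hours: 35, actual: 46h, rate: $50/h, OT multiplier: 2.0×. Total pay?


$2850.00

Regular: 35h × $50 = $1750.00
Overtime: 46 - 35 = 11h
OT pay: 11h × $50 × 2.0 = $1100.00
Total = $1750.00 + $1100.00 = $2850.00


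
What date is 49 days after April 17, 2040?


June 5, 2040

Start: April 17, 2040
Add 49 days
April 17 → May 1: 30 - 17 + 1 = 14 days (49 - 14 = 35 left)
May 1 → June 1: 31 - 1 + 1 = 31 days (35 - 31 = 4 left)
June 1 + 4 = June 5, 2040


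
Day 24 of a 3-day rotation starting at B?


Shifts: A, B, C
Start: B (index 1)
Day 24: (1 + 24 - 1) mod 3
= 24 mod 3
= 0
Index 0 → shift A

Shift A


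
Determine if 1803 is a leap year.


No

Rules: divisible by 4 AND (not by 100 OR by 400)
1803 ÷ 4 = 450 remainder 3 → not divisible by 4
Not divisible by 4 → not a leap year


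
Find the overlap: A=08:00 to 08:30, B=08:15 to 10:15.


Meeting A: 480-510 (in minutes from midnight)
Meeting B: 495-615
Overlap start = max(480, 495) = 495
Overlap end = min(510, 615) = 510
Overlap = max(0, 510 - 495) = 15 min

15 minutes


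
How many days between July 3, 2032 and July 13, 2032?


10 days

From July 3, 2032 to July 13, 2032
Same month: 13 - 3 = 10 days


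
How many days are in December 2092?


31 days

Month: December (month 12)
December has 31 days


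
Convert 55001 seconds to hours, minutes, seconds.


15h 16m 41s

Hours: 55001 ÷ 3600 = 15 remainder 1001
Minutes: 1001 ÷ 60 = 16 remainder 41
Seconds: 41


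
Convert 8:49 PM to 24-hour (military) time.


20:49

Input: 8:49 PM
PM: 8 + 12 = 20


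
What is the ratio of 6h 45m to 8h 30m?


Duration 1: 405 minutes
Duration 2: 510 minutes
Ratio = 405:510
GCD = 15
Simplified = 27:34
As a decimal: 27/34 ≈ 0.79

27:34 (0.79)


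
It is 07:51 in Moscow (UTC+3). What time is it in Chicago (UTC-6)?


Time difference = UTC-6 - UTC+3 = -9 hours
New hour = (7 -9) mod 24
= -2 mod 24 = 22
Minutes unchanged → 22:51; -2 < 0 → previous day

22:51 (previous day)


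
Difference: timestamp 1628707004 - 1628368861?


Difference = 1628707004 - 1628368861 = 338143 seconds
In hours: 338143 / 3600 ≈ 93.9
In days: 338143 / 86400 ≈ 3.91

338143 seconds (93.9 hours / 3.91 days)


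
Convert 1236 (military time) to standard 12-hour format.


12:36 PM

Hour: 12
12 → 12 PM (noon)


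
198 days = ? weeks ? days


Weeks: 198 ÷ 7 = 28 remainder 2

28 weeks 2 days


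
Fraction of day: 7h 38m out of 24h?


0.3181 (31.81%)

Total minutes: 7×60 + 38 = 458
Day = 24×60 = 1440 minutes
Fraction = 458/1440 ≈ 0.3181
As a percentage: 458/1440 × 100 ≈ 31.81%


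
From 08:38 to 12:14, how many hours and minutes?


End time in minutes: 12×60 + 14 = 734
Start time in minutes: 8×60 + 38 = 518
Difference = 734 - 518 = 216 minutes
= 3 hours 36 minutes

3h 36m


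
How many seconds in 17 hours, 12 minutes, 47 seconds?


Hours: 17 × 3600 = 61200
Minutes: 12 × 60 = 720
Seconds: 47
Total = 61200 + 720 + 47 = 61967

61967 seconds


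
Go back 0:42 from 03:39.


02:57

Start: 219 minutes from midnight
Subtract: 42 minutes
Remaining: 219 - 42 = 177
Hours: 2, Minutes: 57


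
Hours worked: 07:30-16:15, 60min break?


Total time = (16×60+15) - (7×60+30)
= 975 - 450 = 525 min
Minus break: 525 - 60 = 465 min
= 7h 45m

7h 45m (465 minutes)


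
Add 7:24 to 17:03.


Start: 1023 minutes from midnight
Add: 444 minutes
Total: 1467 minutes
Hours: 1467 ÷ 60 = 24 remainder 27
24 ≥ 24 → 24 - 24 = 0 (next day)

00:27 (next day)


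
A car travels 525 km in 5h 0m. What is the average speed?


Distance: 525 km
Time: 5 hours
Speed = 525 / 5 = 105.0 km/h

105.0 km/h


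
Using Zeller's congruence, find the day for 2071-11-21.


Zeller's congruence:
q=21, m=11, k=71, j=20
h = (21 + ⌊13×12/5⌋ + 71 + ⌊71/4⌋ + ⌊20/4⌋ - 2×20) mod 7
= (21 + 31 + 71 + 17 + 5 - 40) mod 7
= 105 mod 7 = 0
h=0 → Saturday

Saturday


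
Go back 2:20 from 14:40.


Start: 880 minutes from midnight
Subtract: 140 minutes
Remaining: 880 - 140 = 740
Hours: 12, Minutes: 20

12:20


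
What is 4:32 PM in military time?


16:32

Input: 4:32 PM
PM: 4 + 12 = 16


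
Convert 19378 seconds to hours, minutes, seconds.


Hours: 19378 ÷ 3600 = 5 remainder 1378
Minutes: 1378 ÷ 60 = 22 remainder 58
Seconds: 58

5h 22m 58s


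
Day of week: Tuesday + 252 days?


Tuesday

Start: Tuesday (index 1)
(1 + 252) mod 7
= 253 mod 7
= 1
Index 1 → Tuesday


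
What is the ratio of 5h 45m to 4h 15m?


23:17 (1.35)

Duration 1: 345 minutes
Duration 2: 255 minutes
Ratio = 345:255
GCD = 15
Simplified = 23:17
As a decimal: 23/17 ≈ 1.35


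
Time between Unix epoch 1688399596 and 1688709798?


310202 seconds (86.2 hours / 3.59 days)

Difference = 1688709798 - 1688399596 = 310202 seconds
In hours: 310202 / 3600 ≈ 86.2
In days: 310202 / 86400 ≈ 3.59


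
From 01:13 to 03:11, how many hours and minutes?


End time in minutes: 3×60 + 11 = 191
Start time in minutes: 1×60 + 13 = 73
Difference = 191 - 73 = 118 minutes
= 1 hours 58 minutes

1h 58m


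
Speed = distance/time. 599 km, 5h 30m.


108.9 km/h

Distance: 599 km
Time: 5h 30m = 330 min = 330/60 = 11/2 hours
Speed = 599 ÷ (11/2) = 599 × 2 / 11 = 1198/11 ≈ 108.9 km/h


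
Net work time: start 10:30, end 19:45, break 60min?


Total time = (19×60+45) - (10×60+30)
= 1185 - 630 = 555 min
Minus break: 555 - 60 = 495 min
= 8h 15m

8h 15m (495 minutes)


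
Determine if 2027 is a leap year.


No

Rules: divisible by 4 AND (not by 100 OR by 400)
2027 ÷ 4 = 506 remainder 3 → not divisible by 4
Not divisible by 4 → not a leap year


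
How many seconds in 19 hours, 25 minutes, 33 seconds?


69933 seconds

Hours: 19 × 3600 = 68400
Minutes: 25 × 60 = 1500
Seconds: 33
Total = 68400 + 1500 + 33 = 69933


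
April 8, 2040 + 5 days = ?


April 13, 2040

Start: April 8, 2040
Add 5 days
April 8 + 5 = April 13, 2040


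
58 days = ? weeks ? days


8 weeks 2 days

Weeks: 58 ÷ 7 = 8 remainder 2


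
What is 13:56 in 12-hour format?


Hour: 13
13 - 12 = 1 → PM

1:56 PM


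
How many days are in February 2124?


Month: February (month 2)
February: 28 or 29 (leap year)
2124 leap year? Yes

29 days


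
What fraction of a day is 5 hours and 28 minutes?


Total minutes: 5×60 + 28 = 328
Day = 24×60 = 1440 minutes
Fraction = 328/1440 ≈ 0.2278
As a percentage: 328/1440 × 100 ≈ 22.78%

0.2278 (22.78%)


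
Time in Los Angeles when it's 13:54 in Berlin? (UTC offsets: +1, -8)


04:54

Time difference = UTC-8 - UTC+1 = -9 hours
New hour = (13 -9) mod 24
= 4 mod 24 = 4
Minutes unchanged → 04:54


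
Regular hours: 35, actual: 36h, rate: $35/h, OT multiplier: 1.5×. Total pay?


$1277.50

Regular: 35h × $35 = $1225.00
Overtime: 36 - 35 = 1h
OT pay: 1h × $35 × 1.5 = $52.50
Total = $1225.00 + $52.50 = $1277.50


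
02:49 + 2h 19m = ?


Start: 169 minutes from midnight
Add: 139 minutes
Total: 308 minutes
Hours: 308 ÷ 60 = 5 remainder 8

05:08


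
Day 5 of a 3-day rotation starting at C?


Shift A

Shifts: A, B, C
Start: C (index 2)
Day 5: (2 + 5 - 1) mod 3
= 6 mod 3
= 0
Index 0 → shift A


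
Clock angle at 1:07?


8.5°

Hour hand = 1×30 + 7×0.5 = 33.5°
Minute hand = 7×6 = 42°
Difference = |33.5 - 42| = 8.5°


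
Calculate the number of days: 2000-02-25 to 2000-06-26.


122 days

From February 25, 2000 to June 26, 2000
Rest of February 2000: 29 - 25 = 4
Full months: March 31, April 30, May 31
Days into June 2000: 26
Total = 4 + 31 + 30 + 31 + 26 = 122 days


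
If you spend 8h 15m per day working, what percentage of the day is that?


34.4%

Time: 495 minutes
Day: 1440 minutes
Percentage = (495/1440) × 100 ≈ 34.4%


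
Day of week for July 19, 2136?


Thursday

Zeller's congruence:
q=19, m=7, k=36, j=21
h = (19 + ⌊13×8/5⌋ + 36 + ⌊36/4⌋ + ⌊21/4⌋ - 2×21) mod 7
= (19 + 20 + 36 + 9 + 5 - 42) mod 7
= 47 mod 7 = 5
h=5 → Thursday


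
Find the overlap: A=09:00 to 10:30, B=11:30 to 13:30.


0 minutes

Meeting A: 540-630 (in minutes from midnight)
Meeting B: 690-810
Overlap start = max(540, 690) = 690
Overlap end = min(630, 810) = 630
Overlap = max(0, 630 - 690) = 0 min


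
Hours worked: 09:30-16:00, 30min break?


Total time = (16×60+0) - (9×60+30)
= 960 - 570 = 390 min
Minus break: 390 - 30 = 360 min
= 6h 0m

6h 0m (360 minutes)


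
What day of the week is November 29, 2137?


Zeller's congruence:
q=29, m=11, k=37, j=21
h = (29 + ⌊13×12/5⌋ + 37 + ⌊37/4⌋ + ⌊21/4⌋ - 2×21) mod 7
= (29 + 31 + 37 + 9 + 5 - 42) mod 7
= 69 mod 7 = 6
h=6 → Friday

Friday


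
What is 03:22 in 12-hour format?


Hour: 3
3 < 12 → AM

3:22 AM


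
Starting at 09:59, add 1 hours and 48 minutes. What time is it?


11:47

Start: 599 minutes from midnight
Add: 108 minutes
Total: 707 minutes
Hours: 707 ÷ 60 = 11 remainder 47


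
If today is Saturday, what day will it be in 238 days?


Saturday

Start: Saturday (index 5)
(5 + 238) mod 7
= 243 mod 7
= 5
Index 5 → Saturday
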